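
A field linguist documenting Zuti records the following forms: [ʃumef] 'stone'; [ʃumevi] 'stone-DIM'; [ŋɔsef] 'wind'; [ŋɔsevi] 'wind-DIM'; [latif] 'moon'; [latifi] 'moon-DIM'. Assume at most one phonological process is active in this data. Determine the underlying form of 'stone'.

/ʃumev/

In [ʃumef] and [ʃumevi] the final segment of 'stone' alternates: [f] ~ [v].
But 'moon' keeps [f] in both environments ([latif], [latifi]), so there is no rule changing /f/ to [v] before the DIM suffix.
The underlying segment must be /v/; voiced obstruents become voiceless word-finally, yielding [f] there.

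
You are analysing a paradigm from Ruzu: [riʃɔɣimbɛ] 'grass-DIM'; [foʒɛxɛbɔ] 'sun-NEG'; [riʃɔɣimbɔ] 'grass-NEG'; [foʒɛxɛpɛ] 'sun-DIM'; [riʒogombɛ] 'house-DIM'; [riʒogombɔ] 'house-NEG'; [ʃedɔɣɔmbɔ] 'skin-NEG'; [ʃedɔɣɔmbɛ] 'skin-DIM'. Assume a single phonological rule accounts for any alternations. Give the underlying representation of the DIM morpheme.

/-pɛ/

The DIM morpheme has two allomorphs, [-bɛ] and [-pɛ].
The NEG suffix, which begins with [b], is invariant after every stem; so [b] is not altered by any rule here.
So the underlying form is /-pɛ/, and voiceless stops become voiced after a nasal.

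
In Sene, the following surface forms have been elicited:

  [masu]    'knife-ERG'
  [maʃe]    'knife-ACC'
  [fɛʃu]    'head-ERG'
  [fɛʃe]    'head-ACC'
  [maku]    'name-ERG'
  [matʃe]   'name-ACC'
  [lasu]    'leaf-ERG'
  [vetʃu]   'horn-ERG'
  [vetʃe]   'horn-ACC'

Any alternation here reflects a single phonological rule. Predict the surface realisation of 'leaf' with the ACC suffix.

'knife' shows [s] ~ [ʃ] at the end of the stem ([masu] vs [maʃe]).
Compare 'head', with invariant [ʃ] in [fɛʃu] and [fɛʃe]: an analysis with underlying /ʃ/ and a rule producing [s] before the ERG suffix would wrongly predict alternation here too.
The underlying segment must be /s/; /k/ and /s/ become palato-alveolar [tʃ] and [ʃ] before a front vowel, yielding [ʃ] there.
The one attested form of 'leaf', [lasu], shows underlying /las/. Applying the same rule before a front vowel gives [laʃe].

[laʃe]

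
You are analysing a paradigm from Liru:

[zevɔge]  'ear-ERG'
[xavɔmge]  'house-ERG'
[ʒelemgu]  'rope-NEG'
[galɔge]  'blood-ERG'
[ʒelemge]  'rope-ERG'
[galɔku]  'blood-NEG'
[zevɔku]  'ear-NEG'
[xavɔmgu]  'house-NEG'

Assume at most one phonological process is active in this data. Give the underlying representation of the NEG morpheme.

/-ku/

The NEG morpheme has two allomorphs, [-gu] and [-ku].
The ERG suffix, which begins with [g], is invariant after every stem; so [g] is not altered by any rule here.
So the underlying form is /-ku/, and voiceless stops become voiced after a nasal.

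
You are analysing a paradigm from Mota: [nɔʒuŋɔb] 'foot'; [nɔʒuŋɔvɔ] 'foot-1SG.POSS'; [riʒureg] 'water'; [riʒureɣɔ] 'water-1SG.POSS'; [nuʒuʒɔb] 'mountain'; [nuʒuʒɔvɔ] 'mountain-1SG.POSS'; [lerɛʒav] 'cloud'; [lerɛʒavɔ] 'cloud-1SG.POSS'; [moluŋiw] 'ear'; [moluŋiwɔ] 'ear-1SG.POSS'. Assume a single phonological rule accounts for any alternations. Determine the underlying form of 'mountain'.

The stem for 'mountain' ends in [b] in [nuʒuʒɔb] but [v] in [nuʒuʒɔvɔ].
Compare 'cloud', with invariant [v] in [lerɛʒav] and [lerɛʒavɔ]: an analysis with underlying /v/ and a rule producing [b] in isolation would wrongly predict alternation here too.
The underlying segment must be /b/; voiced stops become fricatives between vowels, yielding [v] there.

/nuʒuʒɔb/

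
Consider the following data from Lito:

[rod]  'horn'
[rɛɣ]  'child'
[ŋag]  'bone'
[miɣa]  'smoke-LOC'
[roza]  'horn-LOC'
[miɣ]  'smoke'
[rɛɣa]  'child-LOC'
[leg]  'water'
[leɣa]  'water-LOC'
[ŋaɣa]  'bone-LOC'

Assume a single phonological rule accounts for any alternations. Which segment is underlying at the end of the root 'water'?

The root 'water' surfaces as [leɣa] and [leg], with a stem-final [ɣ] ~ [g] alternation.
But 'child' keeps [ɣ] in both environments ([rɛɣa], [rɛɣ]), so there is no rule changing /ɣ/ to [g] in isolation.
Therefore /g/ is basic and [ɣ] is derived by intervocalic spirantization (voiced stops become fricatives between vowels).

/g/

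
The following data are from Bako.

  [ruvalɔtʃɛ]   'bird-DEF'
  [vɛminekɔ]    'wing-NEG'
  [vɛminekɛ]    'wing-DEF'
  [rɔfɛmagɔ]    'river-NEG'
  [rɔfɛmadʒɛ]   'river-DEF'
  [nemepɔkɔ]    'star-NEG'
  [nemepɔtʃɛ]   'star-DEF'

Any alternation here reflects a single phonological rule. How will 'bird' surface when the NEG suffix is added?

'star' shows [k] ~ [tʃ] at the end of the stem ([nemepɔkɔ] vs [nemepɔtʃɛ]).
But 'wing' keeps [k] in both environments ([vɛminekɔ], [vɛminekɛ]), so there is no rule changing /k/ to [tʃ] before the DEF suffix.
The alternation reflects depalatalization: palato-alveolar /tʃ/ and /dʒ/ become [k] and [g] when no front vowel follows. /tʃ/ is underlying.
The one attested form of 'bird', [ruvalɔtʃɛ], shows underlying /ruvalɔtʃ/. Applying the same rule when no front vowel follows gives [ruvalɔkɔ].

[ruvalɔkɔ]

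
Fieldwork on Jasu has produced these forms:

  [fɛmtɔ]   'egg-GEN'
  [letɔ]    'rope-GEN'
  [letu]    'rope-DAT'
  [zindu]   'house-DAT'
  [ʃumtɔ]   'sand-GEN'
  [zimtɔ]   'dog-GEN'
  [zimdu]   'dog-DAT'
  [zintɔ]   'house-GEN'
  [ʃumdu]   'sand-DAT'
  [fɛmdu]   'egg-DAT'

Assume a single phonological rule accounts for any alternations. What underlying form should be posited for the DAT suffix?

/-du/

The DAT suffix surfaces as [-du] and [-tu], depending on the final segment of the stem.
The GEN suffix, which begins with [t], is invariant after every stem; so [t] is not altered by any rule here.
So the underlying form is /-du/, and voiced stops become voiceless after a vowel.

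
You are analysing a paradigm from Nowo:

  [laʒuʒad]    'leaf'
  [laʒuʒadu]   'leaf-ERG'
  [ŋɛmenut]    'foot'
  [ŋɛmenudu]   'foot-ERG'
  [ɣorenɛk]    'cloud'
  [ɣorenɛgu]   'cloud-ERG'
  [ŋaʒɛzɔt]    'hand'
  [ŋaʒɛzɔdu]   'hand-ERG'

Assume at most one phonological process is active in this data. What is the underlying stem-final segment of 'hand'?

/t/

The root 'hand' surfaces as [ŋaʒɛzɔt] and [ŋaʒɛzɔdu], with a stem-final [t] ~ [d] alternation.
The stem 'leaf' ([laʒuʒad], [laʒuʒadu]) shows [d] unchanged in both environments, so [d] cannot be basic with [t] derived in isolation.
So /t/ is underlying, and a rule of intervocalic voicing — voiceless stops become voiced between vowels — gives [d].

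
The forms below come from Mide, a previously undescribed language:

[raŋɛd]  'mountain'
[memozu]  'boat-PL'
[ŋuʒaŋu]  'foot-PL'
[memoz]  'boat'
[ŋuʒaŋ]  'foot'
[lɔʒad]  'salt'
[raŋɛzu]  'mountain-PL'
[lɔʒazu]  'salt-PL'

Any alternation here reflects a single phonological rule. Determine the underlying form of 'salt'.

'salt' shows [d] ~ [z] at the end of the stem ([lɔʒad] vs [lɔʒazu]).
If /z/ were underlying and a rule turned it into [d] in isolation, 'boat' would also alternate; but it has [z] in both [memoz] and [memozu].
The underlying segment must be /d/; voiced stops become fricatives between vowels, yielding [z] there.

/lɔʒad/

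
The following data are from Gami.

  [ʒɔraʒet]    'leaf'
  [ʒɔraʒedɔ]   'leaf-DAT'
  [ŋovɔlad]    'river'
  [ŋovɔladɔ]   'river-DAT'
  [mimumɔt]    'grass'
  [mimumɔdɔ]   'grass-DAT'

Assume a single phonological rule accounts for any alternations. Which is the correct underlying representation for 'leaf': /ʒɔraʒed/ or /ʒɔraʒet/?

'leaf' shows [t] ~ [d] at the end of the stem ([ʒɔraʒet] vs [ʒɔraʒedɔ]).
But 'river' keeps [d] in both environments ([ŋovɔlad], [ŋovɔladɔ]), so there is no rule changing /d/ to [t] in isolation.
The underlying segment must be /t/; voiceless stops become voiced between vowels, yielding [d] there.

/ʒɔraʒet/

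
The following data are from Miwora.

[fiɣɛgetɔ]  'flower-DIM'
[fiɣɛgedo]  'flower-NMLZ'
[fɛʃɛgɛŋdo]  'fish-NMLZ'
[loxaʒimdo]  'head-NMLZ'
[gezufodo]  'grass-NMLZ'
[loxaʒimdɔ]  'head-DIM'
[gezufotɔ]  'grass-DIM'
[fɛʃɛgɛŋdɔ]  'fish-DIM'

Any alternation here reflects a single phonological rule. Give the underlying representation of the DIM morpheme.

The DIM suffix surfaces as [-dɔ] and [-tɔ], depending on the final segment of the stem.
By contrast the NMLZ suffix keeps its initial [d] throughout — that segment must be underlying.
The DIM suffix is therefore /-tɔ/ underlyingly, with post-nasal voicing: voiceless stops become voiced after a nasal.

/-tɔ/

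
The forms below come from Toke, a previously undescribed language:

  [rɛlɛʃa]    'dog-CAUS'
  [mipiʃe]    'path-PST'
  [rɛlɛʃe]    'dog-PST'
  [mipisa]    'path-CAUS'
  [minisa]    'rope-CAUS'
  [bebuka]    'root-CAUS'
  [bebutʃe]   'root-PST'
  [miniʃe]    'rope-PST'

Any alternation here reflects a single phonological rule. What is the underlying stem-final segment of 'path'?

The stem for 'path' ends in [s] in [mipisa] but [ʃ] in [mipiʃe].
If /ʃ/ were underlying and a rule turned it into [s] before the CAUS suffix, 'dog' would also alternate; but it has [ʃ] in both [rɛlɛʃa] and [rɛlɛʃe].
So /s/ is underlying, and a rule of palatalization before a front vowel — /k/ and /s/ become palato-alveolar [tʃ] and [ʃ] before a front vowel — gives [ʃ].

/s/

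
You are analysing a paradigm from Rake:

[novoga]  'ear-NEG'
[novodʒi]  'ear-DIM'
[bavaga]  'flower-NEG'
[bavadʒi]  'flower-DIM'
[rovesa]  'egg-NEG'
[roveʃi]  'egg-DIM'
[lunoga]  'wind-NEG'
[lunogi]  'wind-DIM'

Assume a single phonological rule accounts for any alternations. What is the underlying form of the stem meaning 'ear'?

/novodʒ/

The stem for 'ear' ends in [g] in [novoga] but [dʒ] in [novodʒi].
But 'wind' keeps [g] in both environments ([lunoga], [lunogi]), so there is no rule changing /g/ to [dʒ] before the DIM suffix.
So /dʒ/ is underlying, and a rule of depalatalization — palato-alveolar /dʒ/ and /ʃ/ become [g] and [s] when no front vowel follows — gives [g].
Hence 'ear' is /novodʒ/ underlyingly.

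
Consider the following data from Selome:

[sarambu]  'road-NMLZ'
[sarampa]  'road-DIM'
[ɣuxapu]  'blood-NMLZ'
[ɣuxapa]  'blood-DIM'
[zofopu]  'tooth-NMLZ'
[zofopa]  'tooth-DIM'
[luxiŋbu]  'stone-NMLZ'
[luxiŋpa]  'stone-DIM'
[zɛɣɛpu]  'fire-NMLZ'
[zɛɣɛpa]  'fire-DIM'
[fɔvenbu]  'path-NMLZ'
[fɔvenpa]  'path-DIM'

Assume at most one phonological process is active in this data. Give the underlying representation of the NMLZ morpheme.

The NMLZ suffix surfaces as [-bu] and [-pu], depending on the final segment of the stem.
The DIM suffix, which begins with [p], is invariant after every stem; so [p] is not altered by any rule here.
So the underlying form is /-bu/, and voiced stops become voiceless after a vowel.

/-bu/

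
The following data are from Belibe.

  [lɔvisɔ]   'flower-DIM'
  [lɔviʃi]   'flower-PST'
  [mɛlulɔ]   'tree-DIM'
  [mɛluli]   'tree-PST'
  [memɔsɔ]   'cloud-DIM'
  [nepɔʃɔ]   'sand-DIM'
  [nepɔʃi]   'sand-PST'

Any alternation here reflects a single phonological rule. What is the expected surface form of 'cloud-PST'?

The stem for 'flower' ends in [s] in [lɔvisɔ] but [ʃ] in [lɔviʃi].
The stem 'sand' ([nepɔʃɔ], [nepɔʃi]) shows [ʃ] unchanged in both environments, so [ʃ] cannot be basic with [s] derived before the DIM suffix.
Therefore /s/ is basic and [ʃ] is derived by palatalization before a front vowel (/s/ becomes palato-alveolar [ʃ] before a front vowel).
The one attested form of 'cloud', [memɔsɔ], shows underlying /memɔs/. Applying the same rule before a front vowel gives [memɔʃi].

[memɔʃi]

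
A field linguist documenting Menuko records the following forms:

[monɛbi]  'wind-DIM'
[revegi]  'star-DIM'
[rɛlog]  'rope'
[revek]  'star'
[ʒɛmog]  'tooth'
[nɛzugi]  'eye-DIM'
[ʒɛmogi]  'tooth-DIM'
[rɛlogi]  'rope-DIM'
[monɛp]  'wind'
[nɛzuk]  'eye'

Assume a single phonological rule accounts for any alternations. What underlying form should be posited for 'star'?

'star' shows [k] ~ [g] at the end of the stem ([revek] vs [revegi]).
Compare 'tooth', with invariant [g] in [ʒɛmog] and [ʒɛmogi]: an analysis with underlying /g/ and a rule producing [k] in isolation would wrongly predict alternation here too.
The underlying segment must be /k/; voiceless stops become voiced between vowels, yielding [g] there.

/revek/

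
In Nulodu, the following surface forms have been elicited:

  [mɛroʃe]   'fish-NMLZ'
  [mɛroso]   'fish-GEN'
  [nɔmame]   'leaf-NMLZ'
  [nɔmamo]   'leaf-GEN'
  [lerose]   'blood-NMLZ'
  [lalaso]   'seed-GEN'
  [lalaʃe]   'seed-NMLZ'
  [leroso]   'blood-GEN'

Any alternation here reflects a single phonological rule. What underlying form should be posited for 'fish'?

/mɛroʃ/

'fish' shows [ʃ] ~ [s] at the end of the stem ([mɛroʃe] vs [mɛroso]).
If /s/ were underlying and a rule turned it into [ʃ] before the NMLZ suffix, 'blood' would also alternate; but it has [s] in both [lerose] and [leroso].
So /ʃ/ is underlying, and a rule of depalatalization — palato-alveolar /ʃ/ becomes [s] when no front vowel follows — gives [s].
Hence 'fish' is /mɛroʃ/ underlyingly.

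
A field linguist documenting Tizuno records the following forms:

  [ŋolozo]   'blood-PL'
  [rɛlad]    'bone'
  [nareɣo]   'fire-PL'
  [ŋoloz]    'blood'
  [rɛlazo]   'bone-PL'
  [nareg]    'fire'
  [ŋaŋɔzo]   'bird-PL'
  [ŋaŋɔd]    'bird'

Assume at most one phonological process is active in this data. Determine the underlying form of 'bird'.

/ŋaŋɔd/

'bird' shows [d] ~ [z] at the end of the stem ([ŋaŋɔd] vs [ŋaŋɔzo]).
But 'blood' keeps [z] in both environments ([ŋoloz], [ŋolozo]), so there is no rule changing /z/ to [d] in isolation.
Therefore /d/ is basic and [z] is derived by intervocalic spirantization (voiced stops become fricatives between vowels).
The underlying form of 'bird' is therefore /ŋaŋɔd/.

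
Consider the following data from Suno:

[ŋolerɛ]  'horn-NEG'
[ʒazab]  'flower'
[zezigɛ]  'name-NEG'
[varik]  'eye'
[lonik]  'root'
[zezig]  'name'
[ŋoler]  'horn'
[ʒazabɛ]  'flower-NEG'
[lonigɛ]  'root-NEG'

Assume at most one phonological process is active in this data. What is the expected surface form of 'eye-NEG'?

'root' shows [g] ~ [k] at the end of the stem ([lonigɛ] vs [lonik]).
But 'name' keeps [g] in both environments ([zezigɛ], [zezig]), so there is no rule changing /g/ to [k] in isolation.
So /k/ is underlying, and a rule of intervocalic voicing — voiceless stops become voiced between vowels — gives [g].
The one attested form of 'eye', [varik], shows underlying /varik/. Applying the same rule between vowels gives [varigɛ].

[varigɛ]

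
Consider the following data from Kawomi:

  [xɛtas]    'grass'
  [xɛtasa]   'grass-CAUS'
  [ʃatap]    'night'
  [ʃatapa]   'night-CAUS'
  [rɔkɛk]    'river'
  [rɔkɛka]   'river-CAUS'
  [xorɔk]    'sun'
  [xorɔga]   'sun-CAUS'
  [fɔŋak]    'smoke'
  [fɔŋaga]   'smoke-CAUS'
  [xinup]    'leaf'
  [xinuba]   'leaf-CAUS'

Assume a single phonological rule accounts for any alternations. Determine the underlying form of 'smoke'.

/fɔŋag/

In [fɔŋak] and [fɔŋaga] the final segment of 'smoke' alternates: [k] ~ [g].
But 'river' keeps [k] in both environments ([rɔkɛk], [rɔkɛka]), so there is no rule changing /k/ to [g] before the CAUS suffix.
The underlying segment must be /g/; voiced obstruents become voiceless word-finally, yielding [k] there.
So 'smoke' = /fɔŋag/.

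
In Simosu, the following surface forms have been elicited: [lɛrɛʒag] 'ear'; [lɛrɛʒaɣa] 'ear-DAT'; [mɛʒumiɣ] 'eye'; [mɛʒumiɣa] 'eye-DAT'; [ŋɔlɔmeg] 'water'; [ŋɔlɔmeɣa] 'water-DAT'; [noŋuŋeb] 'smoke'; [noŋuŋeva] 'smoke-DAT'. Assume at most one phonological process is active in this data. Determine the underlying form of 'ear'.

/lɛrɛʒag/

In [lɛrɛʒag] and [lɛrɛʒaɣa] the final segment of 'ear' alternates: [g] ~ [ɣ].
But 'eye' keeps [ɣ] in both environments ([mɛʒumiɣ], [mɛʒumiɣa]), so there is no rule changing /ɣ/ to [g] in isolation.
Therefore /g/ is basic and [ɣ] is derived by intervocalic spirantization (voiced stops become fricatives between vowels).
So 'ear' = /lɛrɛʒag/.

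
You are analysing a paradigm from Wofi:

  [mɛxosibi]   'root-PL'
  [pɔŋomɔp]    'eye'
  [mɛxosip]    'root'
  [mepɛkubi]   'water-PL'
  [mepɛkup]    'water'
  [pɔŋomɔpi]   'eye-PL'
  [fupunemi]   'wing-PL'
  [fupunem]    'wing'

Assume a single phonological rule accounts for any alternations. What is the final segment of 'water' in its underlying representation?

The stem for 'water' ends in [p] in [mepɛkup] but [b] in [mepɛkubi].
If /p/ were underlying and a rule turned it into [b] before the PL suffix, 'eye' would also alternate; but it has [p] in both [pɔŋomɔp] and [pɔŋomɔpi].
So /b/ is underlying, and a rule of word-final obstruent devoicing — voiced obstruents become voiceless word-finally — gives [p].

/b/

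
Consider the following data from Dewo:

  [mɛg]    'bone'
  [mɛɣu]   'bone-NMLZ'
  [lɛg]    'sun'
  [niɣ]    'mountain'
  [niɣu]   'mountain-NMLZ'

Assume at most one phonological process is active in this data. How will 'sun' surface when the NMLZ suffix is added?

In [mɛg] and [mɛɣu] the final segment of 'bone' alternates: [g] ~ [ɣ].
Compare 'mountain', with invariant [ɣ] in [niɣ] and [niɣu]: an analysis with underlying /ɣ/ and a rule producing [g] in isolation would wrongly predict alternation here too.
Therefore /g/ is basic and [ɣ] is derived by intervocalic spirantization (voiced stops become fricatives between vowels).
The one attested form of 'sun', [lɛg], shows underlying /lɛg/. Applying the same rule between vowels gives [lɛɣu].

[lɛɣu]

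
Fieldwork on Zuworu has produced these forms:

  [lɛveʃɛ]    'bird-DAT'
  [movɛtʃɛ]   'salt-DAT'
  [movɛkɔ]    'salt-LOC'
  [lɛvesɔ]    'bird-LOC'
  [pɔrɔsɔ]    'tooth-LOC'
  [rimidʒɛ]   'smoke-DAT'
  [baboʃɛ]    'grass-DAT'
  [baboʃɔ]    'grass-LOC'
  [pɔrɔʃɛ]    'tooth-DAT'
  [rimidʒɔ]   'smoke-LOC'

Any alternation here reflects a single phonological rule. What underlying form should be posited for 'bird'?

/lɛves/

'bird' shows [s] ~ [ʃ] at the end of the stem ([lɛvesɔ] vs [lɛveʃɛ]).
If /ʃ/ were underlying and a rule turned it into [s] before the LOC suffix, 'grass' would also alternate; but it has [ʃ] in both [baboʃɔ] and [baboʃɛ].
Therefore /s/ is basic and [ʃ] is derived by palatalization before a front vowel (/k/ and /s/ become palato-alveolar [tʃ] and [ʃ] before a front vowel).
The underlying form of 'bird' is therefore /lɛves/.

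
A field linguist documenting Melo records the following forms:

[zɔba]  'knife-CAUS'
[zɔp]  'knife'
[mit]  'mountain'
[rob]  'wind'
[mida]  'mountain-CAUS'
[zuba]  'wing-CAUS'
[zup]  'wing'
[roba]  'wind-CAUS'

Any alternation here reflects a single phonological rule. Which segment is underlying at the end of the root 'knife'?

'knife' shows [p] ~ [b] at the end of the stem ([zɔp] vs [zɔba]).
Compare 'wind', with invariant [b] in [rob] and [roba]: an analysis with underlying /b/ and a rule producing [p] in isolation would wrongly predict alternation here too.
So /p/ is underlying, and a rule of intervocalic voicing — voiceless stops become voiced between vowels — gives [b].

/p/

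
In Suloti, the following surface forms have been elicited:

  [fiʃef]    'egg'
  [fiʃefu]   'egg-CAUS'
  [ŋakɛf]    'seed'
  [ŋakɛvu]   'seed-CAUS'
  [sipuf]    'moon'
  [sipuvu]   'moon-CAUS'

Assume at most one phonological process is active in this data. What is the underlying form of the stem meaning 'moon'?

/sipuv/

The stem for 'moon' ends in [f] in [sipuf] but [v] in [sipuvu].
Compare 'egg', with invariant [f] in [fiʃef] and [fiʃefu]: an analysis with underlying /f/ and a rule producing [v] before the CAUS suffix would wrongly predict alternation here too.
The underlying segment must be /v/; voiced obstruents become voiceless word-finally, yielding [f] there.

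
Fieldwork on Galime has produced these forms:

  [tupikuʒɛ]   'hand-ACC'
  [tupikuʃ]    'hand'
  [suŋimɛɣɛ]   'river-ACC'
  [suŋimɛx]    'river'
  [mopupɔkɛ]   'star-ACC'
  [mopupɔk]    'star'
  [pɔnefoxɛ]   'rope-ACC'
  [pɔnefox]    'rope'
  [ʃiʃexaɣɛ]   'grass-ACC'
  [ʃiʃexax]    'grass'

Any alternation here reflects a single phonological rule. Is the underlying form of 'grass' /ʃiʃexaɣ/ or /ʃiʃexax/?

/ʃiʃexaɣ/

The stem for 'grass' ends in [ɣ] in [ʃiʃexaɣɛ] but [x] in [ʃiʃexax].
But 'rope' keeps [x] in both environments ([pɔnefoxɛ], [pɔnefox]), so there is no rule changing /x/ to [ɣ] before the ACC suffix.
The underlying segment must be /ɣ/; voiced obstruents become voiceless word-finally, yielding [x] there.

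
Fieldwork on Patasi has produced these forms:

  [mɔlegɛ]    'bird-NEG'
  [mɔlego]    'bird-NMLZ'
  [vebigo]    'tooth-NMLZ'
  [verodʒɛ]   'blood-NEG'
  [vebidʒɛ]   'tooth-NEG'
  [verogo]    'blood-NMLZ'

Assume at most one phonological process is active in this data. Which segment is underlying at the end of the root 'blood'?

/dʒ/

The stem for 'blood' ends in [dʒ] in [verodʒɛ] but [g] in [verogo].
The stem 'bird' ([mɔlegɛ], [mɔlego]) shows [g] unchanged in both environments, so [g] cannot be basic with [dʒ] derived before the NEG suffix.
So /dʒ/ is underlying, and a rule of depalatalization — palato-alveolar /dʒ/ becomes [g] when no front vowel follows — gives [g].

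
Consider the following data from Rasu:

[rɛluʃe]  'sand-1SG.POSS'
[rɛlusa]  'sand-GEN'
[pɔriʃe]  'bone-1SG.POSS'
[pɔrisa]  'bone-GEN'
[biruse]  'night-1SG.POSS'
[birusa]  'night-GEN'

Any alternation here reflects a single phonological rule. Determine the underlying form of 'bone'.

'bone' shows [ʃ] ~ [s] at the end of the stem ([pɔriʃe] vs [pɔrisa]).
But 'night' keeps [s] in both environments ([biruse], [birusa]), so there is no rule changing /s/ to [ʃ] before the 1SG.POSS suffix.
So /ʃ/ is underlying, and a rule of depalatalization — palato-alveolar /ʃ/ becomes [s] when no front vowel follows — gives [s].

/pɔriʃ/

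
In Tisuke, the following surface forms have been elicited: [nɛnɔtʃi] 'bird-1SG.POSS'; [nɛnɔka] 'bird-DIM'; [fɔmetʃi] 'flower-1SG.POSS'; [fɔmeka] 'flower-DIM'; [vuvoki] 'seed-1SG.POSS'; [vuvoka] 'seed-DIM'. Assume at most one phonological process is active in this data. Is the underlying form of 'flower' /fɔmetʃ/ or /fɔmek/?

The stem for 'flower' ends in [tʃ] in [fɔmetʃi] but [k] in [fɔmeka].
But 'seed' keeps [k] in both environments ([vuvoki], [vuvoka]), so there is no rule changing /k/ to [tʃ] before the 1SG.POSS suffix.
The alternation reflects depalatalization: palato-alveolar /tʃ/ becomes [k] when no front vowel follows. /tʃ/ is underlying.

/fɔmetʃ/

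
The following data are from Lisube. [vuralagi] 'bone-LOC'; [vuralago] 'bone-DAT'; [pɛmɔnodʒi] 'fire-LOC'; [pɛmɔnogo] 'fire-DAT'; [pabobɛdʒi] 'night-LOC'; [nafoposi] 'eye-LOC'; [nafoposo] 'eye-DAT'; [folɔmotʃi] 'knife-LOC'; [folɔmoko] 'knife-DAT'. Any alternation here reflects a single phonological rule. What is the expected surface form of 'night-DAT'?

'fire' shows [dʒ] ~ [g] at the end of the stem ([pɛmɔnodʒi] vs [pɛmɔnogo]).
But 'bone' keeps [g] in both environments ([vuralagi], [vuralago]), so there is no rule changing /g/ to [dʒ] before the LOC suffix.
Therefore /dʒ/ is basic and [g] is derived by depalatalization (palato-alveolar /tʃ/ and /dʒ/ become [k] and [g] when no front vowel follows).
From [pabobɛdʒi] the stem 'night' is /pabobɛdʒ/; when no front vowel follows this yields [pabobɛgo].

[pabobɛgo]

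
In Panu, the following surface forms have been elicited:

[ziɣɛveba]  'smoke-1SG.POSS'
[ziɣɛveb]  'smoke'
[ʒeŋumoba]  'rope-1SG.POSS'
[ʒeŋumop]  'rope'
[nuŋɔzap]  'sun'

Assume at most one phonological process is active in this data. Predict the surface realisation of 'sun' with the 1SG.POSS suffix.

The root 'rope' surfaces as [ʒeŋumoba] and [ʒeŋumop], with a stem-final [b] ~ [p] alternation.
But 'smoke' keeps [b] in both environments ([ziɣɛveba], [ziɣɛveb]), so there is no rule changing /b/ to [p] in isolation.
The alternation reflects intervocalic voicing: voiceless stops become voiced between vowels. /p/ is underlying.
The one attested form of 'sun', [nuŋɔzap], shows underlying /nuŋɔzap/. Applying the same rule between vowels gives [nuŋɔzaba].

[nuŋɔzaba]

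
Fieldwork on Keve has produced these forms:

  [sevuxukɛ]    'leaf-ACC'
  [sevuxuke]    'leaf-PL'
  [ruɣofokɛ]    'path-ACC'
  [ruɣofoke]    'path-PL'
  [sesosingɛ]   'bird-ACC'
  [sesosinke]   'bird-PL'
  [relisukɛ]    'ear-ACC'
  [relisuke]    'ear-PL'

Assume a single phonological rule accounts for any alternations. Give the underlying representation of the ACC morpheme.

The ACC suffix surfaces as [-gɛ] and [-kɛ], depending on the final segment of the stem.
The PL suffix, which begins with [k], is invariant after every stem; so [k] is not altered by any rule here.
The ACC suffix is therefore /-gɛ/ underlyingly, with post-vocalic devoicing: voiced stops become voiceless after a vowel.

/-gɛ/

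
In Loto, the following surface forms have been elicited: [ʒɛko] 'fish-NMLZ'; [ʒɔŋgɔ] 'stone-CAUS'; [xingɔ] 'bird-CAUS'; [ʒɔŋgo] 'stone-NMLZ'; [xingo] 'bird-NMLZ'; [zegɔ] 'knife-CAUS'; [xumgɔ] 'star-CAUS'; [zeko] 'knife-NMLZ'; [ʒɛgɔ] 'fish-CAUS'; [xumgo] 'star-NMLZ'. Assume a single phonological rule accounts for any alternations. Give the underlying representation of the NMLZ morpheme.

The NMLZ morpheme has two allomorphs, [-go] and [-ko].
By contrast the CAUS suffix keeps its initial [g] throughout — that segment must be underlying.
So the underlying form is /-ko/, and voiceless stops become voiced after a nasal.

/-ko/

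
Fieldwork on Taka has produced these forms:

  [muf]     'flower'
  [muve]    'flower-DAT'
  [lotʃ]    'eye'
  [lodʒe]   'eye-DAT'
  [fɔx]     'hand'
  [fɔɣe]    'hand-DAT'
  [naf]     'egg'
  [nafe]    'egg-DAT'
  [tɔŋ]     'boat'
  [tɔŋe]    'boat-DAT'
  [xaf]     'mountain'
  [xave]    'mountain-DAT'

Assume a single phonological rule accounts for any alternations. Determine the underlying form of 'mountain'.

/xav/

'mountain' shows [f] ~ [v] at the end of the stem ([xaf] vs [xave]).
If /f/ were underlying and a rule turned it into [v] before the DAT suffix, 'egg' would also alternate; but it has [f] in both [naf] and [nafe].
The alternation reflects word-final obstruent devoicing: voiced obstruents become voiceless word-finally. /v/ is underlying.
So 'mountain' = /xav/.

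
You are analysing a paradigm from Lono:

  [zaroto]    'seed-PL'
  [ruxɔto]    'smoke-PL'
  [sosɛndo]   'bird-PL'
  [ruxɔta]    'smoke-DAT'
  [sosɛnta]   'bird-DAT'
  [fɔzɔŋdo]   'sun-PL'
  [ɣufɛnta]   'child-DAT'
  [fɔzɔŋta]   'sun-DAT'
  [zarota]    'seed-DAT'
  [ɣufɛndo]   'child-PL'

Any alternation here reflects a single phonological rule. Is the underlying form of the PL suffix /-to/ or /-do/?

The PL morpheme has two allomorphs, [-do] and [-to].
The DAT suffix, which begins with [t], is invariant after every stem; so [t] is not altered by any rule here.
The PL suffix is therefore /-do/ underlyingly, with post-vocalic devoicing: voiced stops become voiceless after a vowel.

/-do/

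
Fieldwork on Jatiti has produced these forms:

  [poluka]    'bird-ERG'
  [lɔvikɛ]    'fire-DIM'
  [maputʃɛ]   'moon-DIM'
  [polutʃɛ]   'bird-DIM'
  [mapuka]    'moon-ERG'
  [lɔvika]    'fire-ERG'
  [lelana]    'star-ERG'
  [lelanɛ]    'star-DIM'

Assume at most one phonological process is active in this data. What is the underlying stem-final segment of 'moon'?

The stem for 'moon' ends in [k] in [mapuka] but [tʃ] in [maputʃɛ].
But 'fire' keeps [k] in both environments ([lɔvika], [lɔvikɛ]), so there is no rule changing /k/ to [tʃ] before the DIM suffix.
So /tʃ/ is underlying, and a rule of depalatalization — palato-alveolar /tʃ/ becomes [k] when no front vowel follows — gives [k].

/tʃ/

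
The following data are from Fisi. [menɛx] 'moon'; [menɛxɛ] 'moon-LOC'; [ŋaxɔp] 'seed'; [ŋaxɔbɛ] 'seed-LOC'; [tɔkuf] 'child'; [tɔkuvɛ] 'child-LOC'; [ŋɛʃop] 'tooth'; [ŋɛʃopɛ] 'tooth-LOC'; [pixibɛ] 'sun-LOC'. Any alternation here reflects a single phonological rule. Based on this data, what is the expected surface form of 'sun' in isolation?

In [ŋaxɔp] and [ŋaxɔbɛ] the final segment of 'seed' alternates: [p] ~ [b].
But 'tooth' keeps [p] in both environments ([ŋɛʃop], [ŋɛʃopɛ]), so there is no rule changing /p/ to [b] before the LOC suffix.
The underlying segment must be /b/; voiced obstruents become voiceless word-finally, yielding [p] there.
The one attested form of 'sun', [pixibɛ], shows underlying /pixib/. Applying the same rule word-finally gives [pixip].

[pixip]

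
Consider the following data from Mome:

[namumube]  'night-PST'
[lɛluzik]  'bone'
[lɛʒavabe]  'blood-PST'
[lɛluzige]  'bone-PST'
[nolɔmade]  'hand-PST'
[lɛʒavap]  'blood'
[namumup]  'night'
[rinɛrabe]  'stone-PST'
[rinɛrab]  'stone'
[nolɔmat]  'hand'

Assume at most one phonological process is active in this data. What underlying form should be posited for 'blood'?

In [lɛʒavabe] and [lɛʒavap] the final segment of 'blood' alternates: [b] ~ [p].
If /b/ were underlying and a rule turned it into [p] in isolation, 'stone' would also alternate; but it has [b] in both [rinɛrabe] and [rinɛrab].
The alternation reflects intervocalic voicing: voiceless stops become voiced between vowels. /p/ is underlying.
So 'blood' = /lɛʒavap/.

/lɛʒavap/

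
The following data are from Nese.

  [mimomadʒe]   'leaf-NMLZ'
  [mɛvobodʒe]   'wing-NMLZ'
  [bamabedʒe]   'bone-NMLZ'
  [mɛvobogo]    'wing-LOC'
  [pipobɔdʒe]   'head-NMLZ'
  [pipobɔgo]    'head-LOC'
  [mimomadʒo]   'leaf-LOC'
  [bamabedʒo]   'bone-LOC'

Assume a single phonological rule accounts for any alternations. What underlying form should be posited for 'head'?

/pipobɔg/

In [pipobɔdʒe] and [pipobɔgo] the final segment of 'head' alternates: [dʒ] ~ [g].
The stem 'leaf' ([mimomadʒe], [mimomadʒo]) shows [dʒ] unchanged in both environments, so [dʒ] cannot be basic with [g] derived before the LOC suffix.
Therefore /g/ is basic and [dʒ] is derived by palatalization before a front vowel (/g/ becomes palato-alveolar [dʒ] before a front vowel).
Hence 'head' is /pipobɔg/ underlyingly.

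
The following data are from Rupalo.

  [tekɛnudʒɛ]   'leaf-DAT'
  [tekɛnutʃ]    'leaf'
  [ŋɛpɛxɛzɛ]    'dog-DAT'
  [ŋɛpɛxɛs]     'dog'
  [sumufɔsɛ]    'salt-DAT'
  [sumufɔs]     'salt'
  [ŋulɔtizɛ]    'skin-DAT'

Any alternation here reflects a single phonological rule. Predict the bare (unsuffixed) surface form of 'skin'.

'dog' shows [z] ~ [s] at the end of the stem ([ŋɛpɛxɛzɛ] vs [ŋɛpɛxɛs]).
Compare 'salt', with invariant [s] in [sumufɔsɛ] and [sumufɔs]: an analysis with underlying /s/ and a rule producing [z] before the DAT suffix would wrongly predict alternation here too.
The underlying segment must be /z/; voiced obstruents become voiceless word-finally, yielding [s] there.
From [ŋulɔtizɛ] the stem 'skin' is /ŋulɔtiz/; word-finally this yields [ŋulɔtis].

[ŋulɔtis]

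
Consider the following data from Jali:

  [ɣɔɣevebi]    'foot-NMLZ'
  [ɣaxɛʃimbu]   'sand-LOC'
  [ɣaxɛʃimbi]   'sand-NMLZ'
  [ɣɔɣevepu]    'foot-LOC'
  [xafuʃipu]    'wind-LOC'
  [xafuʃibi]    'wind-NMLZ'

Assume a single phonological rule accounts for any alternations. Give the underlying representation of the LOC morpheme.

The LOC suffix surfaces as [-bu] and [-pu], depending on the final segment of the stem.
The NMLZ suffix, which begins with [b], is invariant after every stem; so [b] is not altered by any rule here.
The LOC suffix is therefore /-pu/ underlyingly, with post-nasal voicing: voiceless stops become voiced after a nasal.

/-pu/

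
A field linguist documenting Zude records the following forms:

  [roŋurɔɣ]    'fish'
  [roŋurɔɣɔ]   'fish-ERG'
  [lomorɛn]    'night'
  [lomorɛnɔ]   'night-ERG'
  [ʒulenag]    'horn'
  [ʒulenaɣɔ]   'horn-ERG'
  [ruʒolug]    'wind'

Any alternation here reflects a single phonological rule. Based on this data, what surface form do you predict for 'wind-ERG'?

[ruʒoluɣɔ]

'horn' shows [g] ~ [ɣ] at the end of the stem ([ʒulenag] vs [ʒulenaɣɔ]).
If /ɣ/ were underlying and a rule turned it into [g] in isolation, 'fish' would also alternate; but it has [ɣ] in both [roŋurɔɣ] and [roŋurɔɣɔ].
The underlying segment must be /g/; voiced stops become fricatives between vowels, yielding [ɣ] there.
From [ruʒolug] the stem 'wind' is /ruʒolug/; between vowels this yields [ruʒoluɣɔ].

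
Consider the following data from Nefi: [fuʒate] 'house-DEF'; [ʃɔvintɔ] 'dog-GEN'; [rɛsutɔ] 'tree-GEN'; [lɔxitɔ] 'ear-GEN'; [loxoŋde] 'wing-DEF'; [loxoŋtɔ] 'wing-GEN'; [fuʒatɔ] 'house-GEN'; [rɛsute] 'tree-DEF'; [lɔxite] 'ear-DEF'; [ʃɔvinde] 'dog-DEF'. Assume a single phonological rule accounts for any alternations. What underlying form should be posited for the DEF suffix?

The DEF suffix surfaces as [-de] and [-te], depending on the final segment of the stem.
The GEN suffix, which begins with [t], is invariant after every stem; so [t] is not altered by any rule here.
The DEF suffix is therefore /-de/ underlyingly, with post-vocalic devoicing: voiced stops become voiceless after a vowel.

/-de/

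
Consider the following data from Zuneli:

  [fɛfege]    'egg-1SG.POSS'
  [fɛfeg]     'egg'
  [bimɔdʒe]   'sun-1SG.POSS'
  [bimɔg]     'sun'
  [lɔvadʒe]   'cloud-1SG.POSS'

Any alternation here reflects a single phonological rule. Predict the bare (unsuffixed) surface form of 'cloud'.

[lɔvag]

In [bimɔdʒe] and [bimɔg] the final segment of 'sun' alternates: [dʒ] ~ [g].
The stem 'egg' ([fɛfege], [fɛfeg]) shows [g] unchanged in both environments, so [g] cannot be basic with [dʒ] derived before the 1SG.POSS suffix.
Therefore /dʒ/ is basic and [g] is derived by depalatalization (palato-alveolar /dʒ/ becomes [g] when no front vowel follows).
The one attested form of 'cloud', [lɔvadʒe], shows underlying /lɔvadʒ/. Applying the same rule when no front vowel follows gives [lɔvag].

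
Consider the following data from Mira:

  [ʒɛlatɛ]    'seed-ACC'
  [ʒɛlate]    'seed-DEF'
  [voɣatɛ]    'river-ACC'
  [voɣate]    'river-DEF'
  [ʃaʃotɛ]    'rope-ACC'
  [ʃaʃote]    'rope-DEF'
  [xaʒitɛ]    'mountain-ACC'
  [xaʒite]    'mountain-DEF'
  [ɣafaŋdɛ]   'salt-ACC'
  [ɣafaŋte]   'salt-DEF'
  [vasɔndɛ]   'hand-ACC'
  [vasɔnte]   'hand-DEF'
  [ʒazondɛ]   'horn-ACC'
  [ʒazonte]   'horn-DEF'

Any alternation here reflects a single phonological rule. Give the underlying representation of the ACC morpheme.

The ACC morpheme has two allomorphs, [-dɛ] and [-tɛ].
The DEF suffix, which begins with [t], is invariant after every stem; so [t] is not altered by any rule here.
The ACC suffix is therefore /-dɛ/ underlyingly, with post-vocalic devoicing: voiced stops become voiceless after a vowel.

/-dɛ/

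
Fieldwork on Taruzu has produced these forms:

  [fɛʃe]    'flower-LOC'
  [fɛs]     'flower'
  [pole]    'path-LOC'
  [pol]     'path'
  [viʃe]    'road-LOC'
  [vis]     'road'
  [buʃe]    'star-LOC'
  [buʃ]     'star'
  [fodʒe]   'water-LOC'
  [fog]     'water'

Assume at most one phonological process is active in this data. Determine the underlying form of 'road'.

/vis/

The stem for 'road' ends in [ʃ] in [viʃe] but [s] in [vis].
But 'star' keeps [ʃ] in both environments ([buʃe], [buʃ]), so there is no rule changing /ʃ/ to [s] in isolation.
The alternation reflects palatalization before a front vowel: /g/ and /s/ become palato-alveolar [dʒ] and [ʃ] before a front vowel. /s/ is underlying.
The underlying form of 'road' is therefore /vis/.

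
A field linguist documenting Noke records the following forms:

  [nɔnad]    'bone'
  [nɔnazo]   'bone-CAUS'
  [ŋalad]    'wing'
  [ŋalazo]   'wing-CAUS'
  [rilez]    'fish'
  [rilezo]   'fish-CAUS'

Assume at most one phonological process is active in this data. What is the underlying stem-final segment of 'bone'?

The stem for 'bone' ends in [d] in [nɔnad] but [z] in [nɔnazo].
But 'fish' keeps [z] in both environments ([rilez], [rilezo]), so there is no rule changing /z/ to [d] in isolation.
The underlying segment must be /d/; voiced stops become fricatives between vowels, yielding [z] there.

/d/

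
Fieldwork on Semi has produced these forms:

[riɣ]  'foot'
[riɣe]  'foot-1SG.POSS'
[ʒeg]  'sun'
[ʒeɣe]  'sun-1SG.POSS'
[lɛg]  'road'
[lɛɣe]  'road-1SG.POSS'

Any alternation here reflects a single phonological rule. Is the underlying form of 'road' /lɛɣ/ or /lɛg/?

/lɛg/

'road' shows [g] ~ [ɣ] at the end of the stem ([lɛg] vs [lɛɣe]).
Compare 'foot', with invariant [ɣ] in [riɣ] and [riɣe]: an analysis with underlying /ɣ/ and a rule producing [g] in isolation would wrongly predict alternation here too.
Therefore /g/ is basic and [ɣ] is derived by intervocalic spirantization (voiced stops become fricatives between vowels).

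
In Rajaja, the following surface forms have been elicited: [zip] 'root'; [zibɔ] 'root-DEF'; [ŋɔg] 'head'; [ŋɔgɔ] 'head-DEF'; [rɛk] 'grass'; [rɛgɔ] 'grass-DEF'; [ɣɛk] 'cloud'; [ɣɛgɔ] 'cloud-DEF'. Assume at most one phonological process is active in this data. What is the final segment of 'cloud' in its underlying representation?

'cloud' shows [k] ~ [g] at the end of the stem ([ɣɛk] vs [ɣɛgɔ]).
The stem 'head' ([ŋɔg], [ŋɔgɔ]) shows [g] unchanged in both environments, so [g] cannot be basic with [k] derived in isolation.
So /k/ is underlying, and a rule of intervocalic voicing — voiceless stops become voiced between vowels — gives [g].

/k/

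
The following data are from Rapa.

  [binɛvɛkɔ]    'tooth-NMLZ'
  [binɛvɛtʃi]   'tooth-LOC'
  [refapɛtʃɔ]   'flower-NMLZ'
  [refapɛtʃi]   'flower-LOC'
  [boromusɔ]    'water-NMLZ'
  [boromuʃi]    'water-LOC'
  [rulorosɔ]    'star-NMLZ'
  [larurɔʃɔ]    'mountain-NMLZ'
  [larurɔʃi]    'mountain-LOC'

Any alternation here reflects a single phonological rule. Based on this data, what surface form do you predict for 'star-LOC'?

[ruloroʃi]

'water' shows [s] ~ [ʃ] at the end of the stem ([boromusɔ] vs [boromuʃi]).
Compare 'mountain', with invariant [ʃ] in [larurɔʃɔ] and [larurɔʃi]: an analysis with underlying /ʃ/ and a rule producing [s] before the NMLZ suffix would wrongly predict alternation here too.
So /s/ is underlying, and a rule of palatalization before a front vowel — /k/ and /s/ become palato-alveolar [tʃ] and [ʃ] before a front vowel — gives [ʃ].
From [rulorosɔ] the stem 'star' is /ruloros/; before a front vowel this yields [ruloroʃi].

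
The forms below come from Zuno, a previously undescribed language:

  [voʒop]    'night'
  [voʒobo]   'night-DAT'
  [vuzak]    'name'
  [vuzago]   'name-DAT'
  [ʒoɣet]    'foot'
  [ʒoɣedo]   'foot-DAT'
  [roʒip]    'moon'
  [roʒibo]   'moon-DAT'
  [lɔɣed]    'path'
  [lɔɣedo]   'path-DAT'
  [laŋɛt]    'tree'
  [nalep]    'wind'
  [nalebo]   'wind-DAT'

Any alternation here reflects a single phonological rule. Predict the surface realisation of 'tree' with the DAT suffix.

The root 'foot' surfaces as [ʒoɣet] and [ʒoɣedo], with a stem-final [t] ~ [d] alternation.
But 'path' keeps [d] in both environments ([lɔɣed], [lɔɣedo]), so there is no rule changing /d/ to [t] in isolation.
The underlying segment must be /t/; voiceless stops become voiced between vowels, yielding [d] there.
From [laŋɛt] the stem 'tree' is /laŋɛt/; between vowels this yields [laŋɛdo].

[laŋɛdo]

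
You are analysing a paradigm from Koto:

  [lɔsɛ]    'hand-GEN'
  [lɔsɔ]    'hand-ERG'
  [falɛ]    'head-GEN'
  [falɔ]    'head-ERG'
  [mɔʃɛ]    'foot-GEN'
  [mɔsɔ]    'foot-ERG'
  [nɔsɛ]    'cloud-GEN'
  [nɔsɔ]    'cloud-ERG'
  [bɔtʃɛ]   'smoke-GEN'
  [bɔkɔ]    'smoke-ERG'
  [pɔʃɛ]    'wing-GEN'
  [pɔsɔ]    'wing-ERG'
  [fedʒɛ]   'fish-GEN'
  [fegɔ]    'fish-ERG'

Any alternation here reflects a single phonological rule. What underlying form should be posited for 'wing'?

In [pɔʃɛ] and [pɔsɔ] the final segment of 'wing' alternates: [ʃ] ~ [s].
But 'hand' keeps [s] in both environments ([lɔsɛ], [lɔsɔ]), so there is no rule changing /s/ to [ʃ] before the GEN suffix.
Therefore /ʃ/ is basic and [s] is derived by depalatalization (palato-alveolar /tʃ/, /dʒ/ and /ʃ/ become [k], [g] and [s] when no front vowel follows).

/pɔʃ/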